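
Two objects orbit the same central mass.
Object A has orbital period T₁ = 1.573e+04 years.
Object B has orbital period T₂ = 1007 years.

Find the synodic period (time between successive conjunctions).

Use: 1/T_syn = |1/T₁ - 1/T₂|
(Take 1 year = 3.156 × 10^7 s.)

Convert to SI: T₁ = 1.573e+04 years = 4.96439e+11 s; T₂ = 1007 years = 3.17809e+10 s.
T_syn = |T₁ · T₂ / (T₁ − T₂)|.
T_syn = |4.96439e+11 · 3.17809e+10 / (4.96439e+11 − 3.17809e+10)| s ≈ 3.395e+10 s = 1076 years.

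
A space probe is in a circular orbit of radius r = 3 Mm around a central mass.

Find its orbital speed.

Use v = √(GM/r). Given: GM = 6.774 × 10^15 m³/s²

Convert to SI: r = 3 Mm = 3e+06 m.
For a circular orbit, gravity supplies the centripetal force, so v = √(GM / r).
v = √(6.774e+15 / 3e+06) m/s ≈ 4.752e+04 m/s = 47.52 km/s.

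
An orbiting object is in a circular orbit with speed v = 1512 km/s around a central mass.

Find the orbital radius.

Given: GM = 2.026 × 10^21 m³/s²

Convert to SI: v = 1512 km/s = 1.512e+06 m/s.
For a circular orbit, v² = GM / r, so r = GM / v².
r = 2.026e+21 / (1.512e+06)² m ≈ 8.862e+08 m = 886.2 Mm.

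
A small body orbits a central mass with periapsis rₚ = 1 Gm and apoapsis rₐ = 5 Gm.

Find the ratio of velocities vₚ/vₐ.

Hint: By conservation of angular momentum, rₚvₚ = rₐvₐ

Convert to SI: rₚ = 1 Gm = 1e+09 m; rₐ = 5 Gm = 5e+09 m.
Conservation of angular momentum gives rₚvₚ = rₐvₐ, so vₚ/vₐ = rₐ/rₚ.
vₚ/vₐ = 5e+09 / 1e+09 ≈ 5.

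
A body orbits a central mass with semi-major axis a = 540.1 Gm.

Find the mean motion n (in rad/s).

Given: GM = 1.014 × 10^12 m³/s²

Convert to SI: a = 540.1 Gm = 5.401e+11 m.
n = √(GM / a³).
n = √(1.014e+12 / (5.401e+11)³) rad/s ≈ 2.537e-12 rad/s.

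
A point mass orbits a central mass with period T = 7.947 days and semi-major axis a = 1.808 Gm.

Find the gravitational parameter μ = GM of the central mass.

Convert to SI: T = 7.947 days = 686621 s; a = 1.808 Gm = 1.808e+09 m.
GM = 4π² · a³ / T².
GM = 4π² · (1.808e+09)³ / (686621)² m³/s² ≈ 4.949e+17 m³/s² = 4.949 × 10^17 m³/s².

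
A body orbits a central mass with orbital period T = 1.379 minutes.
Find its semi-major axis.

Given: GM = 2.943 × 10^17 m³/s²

Convert to SI: T = 1.379 minutes = 82.74 s.
Invert Kepler's third law: a = (GM · T² / (4π²))^(1/3).
Substituting T = 82.74 s and GM = 2.943e+17 m³/s²:
a = (2.943e+17 · (82.74)² / (4π²))^(1/3) m
a ≈ 3.709e+06 m = 3.709 Mm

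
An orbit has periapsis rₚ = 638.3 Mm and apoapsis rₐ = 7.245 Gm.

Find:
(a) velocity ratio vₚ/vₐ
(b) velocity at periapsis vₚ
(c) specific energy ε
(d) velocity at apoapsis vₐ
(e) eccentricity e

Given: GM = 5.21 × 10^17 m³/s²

Convert to SI: rₚ = 638.3 Mm = 6.383e+08 m; rₐ = 7.245 Gm = 7.245e+09 m.
(a) Conservation of angular momentum (rₚvₚ = rₐvₐ) gives vₚ/vₐ = rₐ/rₚ = 7.245e+09/6.383e+08 ≈ 11.35
(b) With a = (rₚ + rₐ)/2 = 3.94165e+09 m, vₚ = √(GM (2/rₚ − 1/a)) = √(5.21e+17 · (2/6.383e+08 − 1/3.94165e+09)) m/s ≈ 3.873e+04 m/s
(c) With a = (rₚ + rₐ)/2 = 3.94165e+09 m, ε = −GM/(2a) = −5.21e+17/(2 · 3.94165e+09) J/kg ≈ -6.609e+07 J/kg
(d) With a = (rₚ + rₐ)/2 = 3.94165e+09 m, vₐ = √(GM (2/rₐ − 1/a)) = √(5.21e+17 · (2/7.245e+09 − 1/3.94165e+09)) m/s ≈ 3413 m/s
(e) e = (rₐ − rₚ)/(rₐ + rₚ) = (7.245e+09 − 6.383e+08)/(7.245e+09 + 6.383e+08) ≈ 0.8381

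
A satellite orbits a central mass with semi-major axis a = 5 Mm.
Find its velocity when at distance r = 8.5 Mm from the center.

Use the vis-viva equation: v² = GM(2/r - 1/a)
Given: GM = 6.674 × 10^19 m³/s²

Convert to SI: a = 5 Mm = 5e+06 m; r = 8.5 Mm = 8.5e+06 m.
Vis-viva: v = √(GM · (2/r − 1/a)).
2/r − 1/a = 2/8.5e+06 − 1/5e+06 = 3.52941e-08 m⁻¹.
v = √(6.674e+19 · 3.52941e-08) m/s ≈ 1.535e+06 m/s = 1535 km/s.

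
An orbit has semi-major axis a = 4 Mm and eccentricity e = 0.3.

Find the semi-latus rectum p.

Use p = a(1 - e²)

Convert to SI: a = 4 Mm = 4e+06 m.
p = a (1 − e²).
p = 4e+06 · (1 − (0.3)²) = 4e+06 · 0.91 ≈ 3.64e+06 m = 3.64 Mm.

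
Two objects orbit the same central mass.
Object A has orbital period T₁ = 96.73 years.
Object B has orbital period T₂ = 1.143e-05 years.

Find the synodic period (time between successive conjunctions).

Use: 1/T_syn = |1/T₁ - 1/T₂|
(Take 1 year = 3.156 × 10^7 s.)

Convert to SI: T₁ = 96.73 years = 3.0528e+09 s; T₂ = 1.143e-05 years = 360.731 s.
T_syn = |T₁ · T₂ / (T₁ − T₂)|.
T_syn = |3.0528e+09 · 360.731 / (3.0528e+09 − 360.731)| s ≈ 360.7 s = 1.143e-05 years.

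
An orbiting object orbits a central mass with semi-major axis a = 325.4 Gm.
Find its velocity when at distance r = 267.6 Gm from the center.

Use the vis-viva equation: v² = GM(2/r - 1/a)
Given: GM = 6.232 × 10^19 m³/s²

Convert to SI: a = 325.4 Gm = 3.254e+11 m; r = 267.6 Gm = 2.676e+11 m.
Vis-viva: v = √(GM · (2/r − 1/a)).
2/r − 1/a = 2/2.676e+11 − 1/3.254e+11 = 4.4007e-12 m⁻¹.
v = √(6.232e+19 · 4.4007e-12) m/s ≈ 1.656e+04 m/s = 16.56 km/s.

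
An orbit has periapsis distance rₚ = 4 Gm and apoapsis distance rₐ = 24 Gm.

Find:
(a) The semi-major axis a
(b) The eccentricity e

Convert to SI: rₚ = 4 Gm = 4e+09 m; rₐ = 24 Gm = 2.4e+10 m.
(a) a = (rₚ + rₐ) / 2 = (4e+09 + 2.4e+10) / 2 ≈ 1.4e+10 m = 14 Gm.
(b) e = (rₐ − rₚ) / (rₐ + rₚ) = (2.4e+10 − 4e+09) / (2.4e+10 + 4e+09) ≈ 0.7143.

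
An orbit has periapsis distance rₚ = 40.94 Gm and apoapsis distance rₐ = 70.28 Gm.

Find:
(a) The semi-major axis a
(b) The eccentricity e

Convert to SI: rₚ = 40.94 Gm = 4.094e+10 m; rₐ = 70.28 Gm = 7.028e+10 m.
(a) a = (rₚ + rₐ) / 2 = (4.094e+10 + 7.028e+10) / 2 ≈ 5.561e+10 m = 55.61 Gm.
(b) e = (rₐ − rₚ) / (rₐ + rₚ) = (7.028e+10 − 4.094e+10) / (7.028e+10 + 4.094e+10) ≈ 0.2638.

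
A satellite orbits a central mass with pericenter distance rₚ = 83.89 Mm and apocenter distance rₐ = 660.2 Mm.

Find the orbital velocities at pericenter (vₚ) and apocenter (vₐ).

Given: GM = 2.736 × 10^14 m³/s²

Convert to SI: rₚ = 83.89 Mm = 8.389e+07 m; rₐ = 660.2 Mm = 6.602e+08 m.
Use the vis-viva equation v² = GM(2/r − 1/a) with a = (rₚ + rₐ)/2 = (8.389e+07 + 6.602e+08)/2 = 3.72045e+08 m.
vₚ = √(GM · (2/rₚ − 1/a)) = √(2.736e+14 · (2/8.389e+07 − 1/3.72045e+08)) m/s ≈ 2406 m/s = 2.406 km/s.
vₐ = √(GM · (2/rₐ − 1/a)) = √(2.736e+14 · (2/6.602e+08 − 1/3.72045e+08)) m/s ≈ 305.7 m/s = 305.7 m/s.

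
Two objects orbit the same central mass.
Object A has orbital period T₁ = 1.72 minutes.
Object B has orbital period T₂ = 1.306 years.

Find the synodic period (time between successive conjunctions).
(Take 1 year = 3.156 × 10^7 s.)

Convert to SI: T₁ = 1.72 minutes = 103.2 s; T₂ = 1.306 years = 4.12174e+07 s.
T_syn = |T₁ · T₂ / (T₁ − T₂)|.
T_syn = |103.2 · 4.12174e+07 / (103.2 − 4.12174e+07)| s ≈ 103.2 s = 1.72 minutes.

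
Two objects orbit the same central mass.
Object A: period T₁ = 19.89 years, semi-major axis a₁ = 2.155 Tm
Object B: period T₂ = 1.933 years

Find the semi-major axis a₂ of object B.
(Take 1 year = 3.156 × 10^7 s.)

Convert to SI: T₁ = 19.89 years = 6.27728e+08 s; a₁ = 2.155 Tm = 2.155e+12 m; T₂ = 1.933 years = 6.10055e+07 s.
Kepler's third law: (T₁/T₂)² = (a₁/a₂)³ ⇒ a₂ = a₁ · (T₂/T₁)^(2/3).
T₂/T₁ = 6.10055e+07 / 6.27728e+08 = 0.0971845.
a₂ = 2.155e+12 · (0.0971845)^(2/3) m ≈ 4.555e+11 m = 455.5 Gm.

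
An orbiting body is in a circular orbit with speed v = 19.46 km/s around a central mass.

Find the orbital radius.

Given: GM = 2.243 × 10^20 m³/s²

Convert to SI: v = 19.46 km/s = 19460 m/s.
For a circular orbit, v² = GM / r, so r = GM / v².
r = 2.243e+20 / (19460)² m ≈ 5.923e+11 m = 592.3 Gm.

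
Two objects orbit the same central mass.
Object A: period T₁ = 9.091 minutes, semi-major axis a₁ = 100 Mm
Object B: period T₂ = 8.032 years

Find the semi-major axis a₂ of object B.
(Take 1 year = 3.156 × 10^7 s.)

Convert to SI: T₁ = 9.091 minutes = 545.46 s; a₁ = 100 Mm = 1e+08 m; T₂ = 8.032 years = 2.5349e+08 s.
Kepler's third law: (T₁/T₂)² = (a₁/a₂)³ ⇒ a₂ = a₁ · (T₂/T₁)^(2/3).
T₂/T₁ = 2.5349e+08 / 545.46 = 464727.
a₂ = 1e+08 · (464727)^(2/3) m ≈ 6e+11 m = 600 Gm.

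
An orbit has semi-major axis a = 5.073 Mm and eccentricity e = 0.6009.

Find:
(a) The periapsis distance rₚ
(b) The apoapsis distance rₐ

Convert to SI: a = 5.073 Mm = 5.073e+06 m.
(a) rₚ = a(1 − e) = 5.073e+06 · (1 − 0.6009) = 5.073e+06 · 0.3991 ≈ 2.025e+06 m = 2.025 Mm.
(b) rₐ = a(1 + e) = 5.073e+06 · (1 + 0.6009) = 5.073e+06 · 1.6009 ≈ 8.121e+06 m = 8.121 Mm.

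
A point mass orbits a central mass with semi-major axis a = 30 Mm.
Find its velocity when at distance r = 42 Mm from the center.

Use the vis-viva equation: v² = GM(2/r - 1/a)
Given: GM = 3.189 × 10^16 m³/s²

Convert to SI: a = 30 Mm = 3e+07 m; r = 42 Mm = 4.2e+07 m.
Vis-viva: v = √(GM · (2/r − 1/a)).
2/r − 1/a = 2/4.2e+07 − 1/3e+07 = 1.42857e-08 m⁻¹.
v = √(3.189e+16 · 1.42857e-08) m/s ≈ 2.134e+04 m/s = 21.34 km/s.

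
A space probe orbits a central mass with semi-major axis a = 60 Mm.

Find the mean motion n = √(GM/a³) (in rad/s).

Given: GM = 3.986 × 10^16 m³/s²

Convert to SI: a = 60 Mm = 6e+07 m.
n = √(GM / a³).
n = √(3.986e+16 / (6e+07)³) rad/s ≈ 0.0004296 rad/s.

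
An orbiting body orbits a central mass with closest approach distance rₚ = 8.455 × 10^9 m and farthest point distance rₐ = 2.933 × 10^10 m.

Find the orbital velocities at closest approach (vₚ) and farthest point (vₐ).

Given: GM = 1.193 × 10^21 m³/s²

Use the vis-viva equation v² = GM(2/r − 1/a) with a = (rₚ + rₐ)/2 = (8.455e+09 + 2.933e+10)/2 = 1.88925e+10 m.
vₚ = √(GM · (2/rₚ − 1/a)) = √(1.193e+21 · (2/8.455e+09 − 1/1.88925e+10)) m/s ≈ 4.68e+05 m/s = 468 km/s.
vₐ = √(GM · (2/rₐ − 1/a)) = √(1.193e+21 · (2/2.933e+10 − 1/1.88925e+10)) m/s ≈ 1.349e+05 m/s = 134.9 km/s.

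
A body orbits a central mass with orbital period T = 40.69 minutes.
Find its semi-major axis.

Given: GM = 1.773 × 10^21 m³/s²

Convert to SI: T = 40.69 minutes = 2441.4 s.
Invert Kepler's third law: a = (GM · T² / (4π²))^(1/3).
Substituting T = 2441.4 s and GM = 1.773e+21 m³/s²:
a = (1.773e+21 · (2441.4)² / (4π²))^(1/3) m
a ≈ 6.445e+08 m = 644.5 Mm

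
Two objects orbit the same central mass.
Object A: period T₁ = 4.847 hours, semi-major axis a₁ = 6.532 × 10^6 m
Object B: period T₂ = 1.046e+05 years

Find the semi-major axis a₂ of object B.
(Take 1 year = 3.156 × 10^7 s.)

Convert to SI: T₁ = 4.847 hours = 17449.2 s; T₂ = 1.046e+05 years = 3.30118e+12 s.
Kepler's third law: (T₁/T₂)² = (a₁/a₂)³ ⇒ a₂ = a₁ · (T₂/T₁)^(2/3).
T₂/T₁ = 3.30118e+12 / 17449.2 = 1.89188e+08.
a₂ = 6.532e+06 · (1.89188e+08)^(2/3) m ≈ 2.153e+12 m = 2.153 × 10^12 m.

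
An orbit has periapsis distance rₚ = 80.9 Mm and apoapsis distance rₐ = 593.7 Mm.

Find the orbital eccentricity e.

Convert to SI: rₚ = 80.9 Mm = 8.09e+07 m; rₐ = 593.7 Mm = 5.937e+08 m.
e = (rₐ − rₚ) / (rₐ + rₚ).
e = (5.937e+08 − 8.09e+07) / (5.937e+08 + 8.09e+07) = 5.128e+08 / 6.746e+08 ≈ 0.7602.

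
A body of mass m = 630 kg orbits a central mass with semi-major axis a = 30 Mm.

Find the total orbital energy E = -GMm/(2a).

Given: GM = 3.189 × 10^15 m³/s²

Convert to SI: a = 30 Mm = 3e+07 m.
E = −GMm / (2a).
E = −3.189e+15 · 630 / (2 · 3e+07) J ≈ -3.348e+10 J = -33.48 GJ.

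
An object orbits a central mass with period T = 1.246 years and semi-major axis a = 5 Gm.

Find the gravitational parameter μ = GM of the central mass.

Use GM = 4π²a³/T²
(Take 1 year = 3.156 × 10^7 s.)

Convert to SI: T = 1.246 years = 3.93238e+07 s; a = 5 Gm = 5e+09 m.
GM = 4π² · a³ / T².
GM = 4π² · (5e+09)³ / (3.93238e+07)² m³/s² ≈ 3.191e+15 m³/s² = 3.191 × 10^15 m³/s².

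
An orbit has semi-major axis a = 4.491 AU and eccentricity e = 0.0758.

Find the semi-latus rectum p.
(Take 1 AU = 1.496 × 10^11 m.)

Convert to SI: a = 4.491 AU = 6.71854e+11 m.
p = a (1 − e²).
p = 6.71854e+11 · (1 − (0.0758)²) = 6.71854e+11 · 0.994254 ≈ 6.68e+11 m = 4.465 AU.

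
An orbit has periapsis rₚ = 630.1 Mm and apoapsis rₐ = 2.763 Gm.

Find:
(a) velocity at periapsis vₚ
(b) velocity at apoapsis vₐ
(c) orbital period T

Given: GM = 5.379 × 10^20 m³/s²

Convert to SI: rₚ = 630.1 Mm = 6.301e+08 m; rₐ = 2.763 Gm = 2.763e+09 m.
(a) With a = (rₚ + rₐ)/2 = 1.69655e+09 m, vₚ = √(GM (2/rₚ − 1/a)) = √(5.379e+20 · (2/6.301e+08 − 1/1.69655e+09)) m/s ≈ 1.179e+06 m/s
(b) With a = (rₚ + rₐ)/2 = 1.69655e+09 m, vₐ = √(GM (2/rₐ − 1/a)) = √(5.379e+20 · (2/2.763e+09 − 1/1.69655e+09)) m/s ≈ 2.689e+05 m/s
(c) With a = (rₚ + rₐ)/2 = 1.69655e+09 m, T = 2π √(a³/GM) = 2π √((1.69655e+09)³/5.379e+20) s ≈ 1.893e+04 s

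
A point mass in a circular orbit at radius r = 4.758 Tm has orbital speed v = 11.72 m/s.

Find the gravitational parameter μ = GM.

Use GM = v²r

Convert to SI: r = 4.758 Tm = 4.758e+12 m.
For a circular orbit v² = GM/r, so GM = v² · r.
GM = (11.72)² · 4.758e+12 m³/s² ≈ 6.536e+14 m³/s² = 6.536 × 10^14 m³/s².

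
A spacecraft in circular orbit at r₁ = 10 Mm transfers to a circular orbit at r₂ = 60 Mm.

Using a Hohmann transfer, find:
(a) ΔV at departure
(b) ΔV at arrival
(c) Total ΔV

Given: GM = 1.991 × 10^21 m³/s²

Convert to SI: r₁ = 10 Mm = 1e+07 m; r₂ = 60 Mm = 6e+07 m.
Transfer semi-major axis: a_t = (r₁ + r₂)/2 = (1e+07 + 6e+07)/2 = 3.5e+07 m.
Circular speeds: v₁ = √(GM/r₁) = 1.41103e+07 m/s, v₂ = √(GM/r₂) = 5.7605e+06 m/s.
Transfer speeds (vis-viva v² = GM(2/r − 1/a_t)): v₁ᵗ = 1.84747e+07 m/s, v₂ᵗ = 3.07912e+06 m/s.
(a) ΔV₁ = |v₁ᵗ − v₁| ≈ 4.364e+06 m/s = 4364 km/s.
(b) ΔV₂ = |v₂ − v₂ᵗ| ≈ 2.681e+06 m/s = 2681 km/s.
(c) ΔV_total = ΔV₁ + ΔV₂ ≈ 7.046e+06 m/s = 7046 km/s.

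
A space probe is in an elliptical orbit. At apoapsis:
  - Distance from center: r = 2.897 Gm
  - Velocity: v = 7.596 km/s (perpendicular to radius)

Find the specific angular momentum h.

Convert to SI: r = 2.897 Gm = 2.897e+09 m; v = 7.596 km/s = 7596 m/s.
With v perpendicular to r, h = r · v.
h = 2.897e+09 · 7596 m²/s ≈ 2.201e+13 m²/s.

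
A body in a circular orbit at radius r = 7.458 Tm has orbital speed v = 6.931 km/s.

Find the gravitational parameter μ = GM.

Convert to SI: r = 7.458 Tm = 7.458e+12 m; v = 6.931 km/s = 6931 m/s.
For a circular orbit v² = GM/r, so GM = v² · r.
GM = (6931)² · 7.458e+12 m³/s² ≈ 3.583e+20 m³/s² = 3.583 × 10^20 m³/s².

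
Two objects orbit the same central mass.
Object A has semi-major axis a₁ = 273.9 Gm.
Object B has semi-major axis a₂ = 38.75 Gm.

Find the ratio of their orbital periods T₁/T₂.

Convert to SI: a₁ = 273.9 Gm = 2.739e+11 m; a₂ = 38.75 Gm = 3.875e+10 m.
From Kepler's third law, (T₁/T₂)² = (a₁/a₂)³, so T₁/T₂ = (a₁/a₂)^(3/2).
a₁/a₂ = 2.739e+11 / 3.875e+10 = 7.06839.
T₁/T₂ = (7.06839)^(3/2) ≈ 18.79.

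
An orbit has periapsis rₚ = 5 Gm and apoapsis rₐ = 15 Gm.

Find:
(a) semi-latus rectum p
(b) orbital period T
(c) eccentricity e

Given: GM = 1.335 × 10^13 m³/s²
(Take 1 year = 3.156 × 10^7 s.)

Convert to SI: rₚ = 5 Gm = 5e+09 m; rₐ = 15 Gm = 1.5e+10 m.
(a) From a = (rₚ + rₐ)/2 = 1e+10 m and e = (rₐ − rₚ)/(rₐ + rₚ) = 0.5, p = a(1 − e²) = 1e+10 · (1 − (0.5)²) ≈ 7.5e+09 m
(b) With a = (rₚ + rₐ)/2 = 1e+10 m, T = 2π √(a³/GM) = 2π √((1e+10)³/1.335e+13) s ≈ 1.72e+09 s
(c) e = (rₐ − rₚ)/(rₐ + rₚ) = (1.5e+10 − 5e+09)/(1.5e+10 + 5e+09) ≈ 0.5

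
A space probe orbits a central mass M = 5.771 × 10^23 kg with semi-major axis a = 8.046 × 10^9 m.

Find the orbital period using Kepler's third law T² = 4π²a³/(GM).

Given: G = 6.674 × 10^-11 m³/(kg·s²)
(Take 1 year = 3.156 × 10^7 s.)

GM = G · M = 6.674e-11 · 5.771e+23 = 3.85157e+13 m³/s².
Kepler's third law: T = 2π √(a³ / GM).
Substituting a = 8.046e+09 m and GM = 3.85157e+13 m³/s²:
T = 2π √((8.046e+09)³ / 3.85157e+13) s
T ≈ 7.307e+08 s = 23.15 years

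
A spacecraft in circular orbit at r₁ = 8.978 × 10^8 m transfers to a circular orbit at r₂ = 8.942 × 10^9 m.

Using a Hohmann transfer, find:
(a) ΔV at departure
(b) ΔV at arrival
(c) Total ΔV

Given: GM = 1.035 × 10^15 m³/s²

Transfer semi-major axis: a_t = (r₁ + r₂)/2 = (8.978e+08 + 8.942e+09)/2 = 4.9199e+09 m.
Circular speeds: v₁ = √(GM/r₁) = 1073.69 m/s, v₂ = √(GM/r₂) = 340.215 m/s.
Transfer speeds (vis-viva v² = GM(2/r − 1/a_t)): v₁ᵗ = 1447.5 m/s, v₂ᵗ = 145.333 m/s.
(a) ΔV₁ = |v₁ᵗ − v₁| ≈ 373.8 m/s = 373.8 m/s.
(b) ΔV₂ = |v₂ − v₂ᵗ| ≈ 194.9 m/s = 194.9 m/s.
(c) ΔV_total = ΔV₁ + ΔV₂ ≈ 568.7 m/s = 568.7 m/s.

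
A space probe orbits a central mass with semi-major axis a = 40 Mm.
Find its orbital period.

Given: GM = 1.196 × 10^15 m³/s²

Convert to SI: a = 40 Mm = 4e+07 m.
Kepler's third law: T = 2π √(a³ / GM).
Substituting a = 4e+07 m and GM = 1.196e+15 m³/s²:
T = 2π √((4e+07)³ / 1.196e+15) s
T ≈ 4.596e+04 s = 12.77 hours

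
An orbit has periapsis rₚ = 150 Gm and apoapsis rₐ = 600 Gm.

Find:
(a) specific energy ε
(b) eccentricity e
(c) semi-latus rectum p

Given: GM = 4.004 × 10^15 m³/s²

Convert to SI: rₚ = 150 Gm = 1.5e+11 m; rₐ = 600 Gm = 6e+11 m.
(a) With a = (rₚ + rₐ)/2 = 3.75e+11 m, ε = −GM/(2a) = −4.004e+15/(2 · 3.75e+11) J/kg ≈ -5339 J/kg
(b) e = (rₐ − rₚ)/(rₐ + rₚ) = (6e+11 − 1.5e+11)/(6e+11 + 1.5e+11) ≈ 0.6
(c) From a = (rₚ + rₐ)/2 = 3.75e+11 m and e = (rₐ − rₚ)/(rₐ + rₚ) = 0.6, p = a(1 − e²) = 3.75e+11 · (1 − (0.6)²) ≈ 2.4e+11 m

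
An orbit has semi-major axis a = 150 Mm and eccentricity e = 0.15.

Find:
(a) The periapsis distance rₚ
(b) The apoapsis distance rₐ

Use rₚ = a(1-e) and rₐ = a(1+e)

Convert to SI: a = 150 Mm = 1.5e+08 m.
(a) rₚ = a(1 − e) = 1.5e+08 · (1 − 0.15) = 1.5e+08 · 0.85 ≈ 1.275e+08 m = 127.5 Mm.
(b) rₐ = a(1 + e) = 1.5e+08 · (1 + 0.15) = 1.5e+08 · 1.15 ≈ 1.725e+08 m = 172.5 Mm.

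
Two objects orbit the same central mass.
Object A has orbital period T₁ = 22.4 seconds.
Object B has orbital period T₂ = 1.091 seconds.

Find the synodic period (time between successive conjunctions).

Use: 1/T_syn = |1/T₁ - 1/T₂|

T_syn = |T₁ · T₂ / (T₁ − T₂)|.
T_syn = |22.4 · 1.091 / (22.4 − 1.091)| s ≈ 1.147 s = 1.147 seconds.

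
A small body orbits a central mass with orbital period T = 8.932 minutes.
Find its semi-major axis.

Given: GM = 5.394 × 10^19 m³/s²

Convert to SI: T = 8.932 minutes = 535.92 s.
Invert Kepler's third law: a = (GM · T² / (4π²))^(1/3).
Substituting T = 535.92 s and GM = 5.394e+19 m³/s²:
a = (5.394e+19 · (535.92)² / (4π²))^(1/3) m
a ≈ 7.321e+07 m = 7.321 × 10^7 m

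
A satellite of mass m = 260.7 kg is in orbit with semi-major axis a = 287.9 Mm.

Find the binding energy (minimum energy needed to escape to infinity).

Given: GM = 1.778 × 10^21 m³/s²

Convert to SI: a = 287.9 Mm = 2.879e+08 m.
Total orbital energy is E = −GMm/(2a); binding energy is E_bind = −E = GMm/(2a).
E_bind = 1.778e+21 · 260.7 / (2 · 2.879e+08) J ≈ 8.05e+14 J = 805 TJ.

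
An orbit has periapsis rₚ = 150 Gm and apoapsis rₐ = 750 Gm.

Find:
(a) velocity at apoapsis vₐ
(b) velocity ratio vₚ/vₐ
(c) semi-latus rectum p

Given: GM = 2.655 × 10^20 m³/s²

Convert to SI: rₚ = 150 Gm = 1.5e+11 m; rₐ = 750 Gm = 7.5e+11 m.
(a) With a = (rₚ + rₐ)/2 = 4.5e+11 m, vₐ = √(GM (2/rₐ − 1/a)) = √(2.655e+20 · (2/7.5e+11 − 1/4.5e+11)) m/s ≈ 1.086e+04 m/s
(b) Conservation of angular momentum (rₚvₚ = rₐvₐ) gives vₚ/vₐ = rₐ/rₚ = 7.5e+11/1.5e+11 ≈ 5
(c) From a = (rₚ + rₐ)/2 = 4.5e+11 m and e = (rₐ − rₚ)/(rₐ + rₚ) = 0.666667, p = a(1 − e²) = 4.5e+11 · (1 − (0.666667)²) ≈ 2.5e+11 m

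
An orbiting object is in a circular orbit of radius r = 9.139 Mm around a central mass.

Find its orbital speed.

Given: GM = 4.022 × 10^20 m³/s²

Convert to SI: r = 9.139 Mm = 9.139e+06 m.
For a circular orbit, gravity supplies the centripetal force, so v = √(GM / r).
v = √(4.022e+20 / 9.139e+06) m/s ≈ 6.634e+06 m/s = 6634 km/s.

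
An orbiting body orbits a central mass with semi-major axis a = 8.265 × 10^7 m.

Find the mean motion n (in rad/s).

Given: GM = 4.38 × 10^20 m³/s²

n = √(GM / a³).
n = √(4.38e+20 / (8.265e+07)³) rad/s ≈ 0.02785 rad/s.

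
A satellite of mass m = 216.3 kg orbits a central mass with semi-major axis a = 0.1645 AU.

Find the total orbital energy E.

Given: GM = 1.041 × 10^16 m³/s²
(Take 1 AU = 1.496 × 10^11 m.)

Convert to SI: a = 0.1645 AU = 2.46092e+10 m.
E = −GMm / (2a).
E = −1.041e+16 · 216.3 / (2 · 2.46092e+10) J ≈ -4.575e+07 J = -45.75 MJ.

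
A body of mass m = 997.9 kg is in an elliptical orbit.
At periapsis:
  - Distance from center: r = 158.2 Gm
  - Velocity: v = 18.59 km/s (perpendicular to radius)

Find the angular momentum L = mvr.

Convert to SI: r = 158.2 Gm = 1.582e+11 m; v = 18.59 km/s = 18590 m/s.
Since v is perpendicular to r, L = m · v · r.
L = 997.9 · 18590 · 1.582e+11 kg·m²/s ≈ 2.935e+18 kg·m²/s.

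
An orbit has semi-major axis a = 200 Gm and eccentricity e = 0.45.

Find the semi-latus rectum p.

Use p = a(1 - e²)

Convert to SI: a = 200 Gm = 2e+11 m.
p = a (1 − e²).
p = 2e+11 · (1 − (0.45)²) = 2e+11 · 0.7975 ≈ 1.595e+11 m = 159.5 Gm.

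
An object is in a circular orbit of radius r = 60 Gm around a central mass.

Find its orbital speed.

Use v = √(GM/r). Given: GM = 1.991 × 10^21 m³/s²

Convert to SI: r = 60 Gm = 6e+10 m.
For a circular orbit, gravity supplies the centripetal force, so v = √(GM / r).
v = √(1.991e+21 / 6e+10) m/s ≈ 1.822e+05 m/s = 182.2 km/s.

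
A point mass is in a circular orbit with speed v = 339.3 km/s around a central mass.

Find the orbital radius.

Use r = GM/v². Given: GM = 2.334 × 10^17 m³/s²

Convert to SI: v = 339.3 km/s = 339300 m/s.
For a circular orbit, v² = GM / r, so r = GM / v².
r = 2.334e+17 / (339300)² m ≈ 2.027e+06 m = 2.027 Mm.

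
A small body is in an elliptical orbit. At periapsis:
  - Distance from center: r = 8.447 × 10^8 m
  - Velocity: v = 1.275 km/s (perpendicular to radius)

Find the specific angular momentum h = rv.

Convert to SI: v = 1.275 km/s = 1275 m/s.
With v perpendicular to r, h = r · v.
h = 8.447e+08 · 1275 m²/s ≈ 1.077e+12 m²/s.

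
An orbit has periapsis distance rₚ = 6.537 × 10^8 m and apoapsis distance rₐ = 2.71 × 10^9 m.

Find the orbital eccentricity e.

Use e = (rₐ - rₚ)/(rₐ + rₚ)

e = (rₐ − rₚ) / (rₐ + rₚ).
e = (2.71e+09 − 6.537e+08) / (2.71e+09 + 6.537e+08) = 2.0563e+09 / 3.3637e+09 ≈ 0.6113.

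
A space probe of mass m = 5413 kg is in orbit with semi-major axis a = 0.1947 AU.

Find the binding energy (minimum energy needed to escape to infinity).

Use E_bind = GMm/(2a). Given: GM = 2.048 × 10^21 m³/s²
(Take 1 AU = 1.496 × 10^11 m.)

Convert to SI: a = 0.1947 AU = 2.91271e+10 m.
Total orbital energy is E = −GMm/(2a); binding energy is E_bind = −E = GMm/(2a).
E_bind = 2.048e+21 · 5413 / (2 · 2.91271e+10) J ≈ 1.903e+14 J = 190.3 TJ.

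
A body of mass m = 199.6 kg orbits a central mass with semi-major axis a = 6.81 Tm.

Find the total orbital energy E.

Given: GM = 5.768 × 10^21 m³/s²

Convert to SI: a = 6.81 Tm = 6.81e+12 m.
E = −GMm / (2a).
E = −5.768e+21 · 199.6 / (2 · 6.81e+12) J ≈ -8.453e+10 J = -84.53 GJ.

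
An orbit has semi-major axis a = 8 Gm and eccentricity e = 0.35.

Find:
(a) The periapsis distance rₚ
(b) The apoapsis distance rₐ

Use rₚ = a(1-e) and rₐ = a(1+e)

Convert to SI: a = 8 Gm = 8e+09 m.
(a) rₚ = a(1 − e) = 8e+09 · (1 − 0.35) = 8e+09 · 0.65 ≈ 5.2e+09 m = 5.2 Gm.
(b) rₐ = a(1 + e) = 8e+09 · (1 + 0.35) = 8e+09 · 1.35 ≈ 1.08e+10 m = 10.8 Gm.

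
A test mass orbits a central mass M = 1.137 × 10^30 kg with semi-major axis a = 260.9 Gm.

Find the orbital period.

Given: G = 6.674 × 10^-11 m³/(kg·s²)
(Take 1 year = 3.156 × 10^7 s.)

Convert to SI: a = 260.9 Gm = 2.609e+11 m.
GM = G · M = 6.674e-11 · 1.137e+30 = 7.58834e+19 m³/s².
Kepler's third law: T = 2π √(a³ / GM).
Substituting a = 2.609e+11 m and GM = 7.58834e+19 m³/s²:
T = 2π √((2.609e+11)³ / 7.58834e+19) s
T ≈ 9.612e+07 s = 3.046 years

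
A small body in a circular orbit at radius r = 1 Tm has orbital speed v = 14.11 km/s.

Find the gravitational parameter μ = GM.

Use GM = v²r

Convert to SI: r = 1 Tm = 1e+12 m; v = 14.11 km/s = 14110 m/s.
For a circular orbit v² = GM/r, so GM = v² · r.
GM = (14110)² · 1e+12 m³/s² ≈ 1.991e+20 m³/s² = 1.991 × 10^20 m³/s².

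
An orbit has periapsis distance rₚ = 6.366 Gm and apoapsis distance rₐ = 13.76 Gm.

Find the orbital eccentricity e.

Convert to SI: rₚ = 6.366 Gm = 6.366e+09 m; rₐ = 13.76 Gm = 1.376e+10 m.
e = (rₐ − rₚ) / (rₐ + rₚ).
e = (1.376e+10 − 6.366e+09) / (1.376e+10 + 6.366e+09) = 7.394e+09 / 2.0126e+10 ≈ 0.3674.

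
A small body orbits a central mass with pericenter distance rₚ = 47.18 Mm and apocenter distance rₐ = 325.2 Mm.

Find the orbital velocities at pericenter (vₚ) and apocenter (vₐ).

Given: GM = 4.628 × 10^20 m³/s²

Convert to SI: rₚ = 47.18 Mm = 4.718e+07 m; rₐ = 325.2 Mm = 3.252e+08 m.
Use the vis-viva equation v² = GM(2/r − 1/a) with a = (rₚ + rₐ)/2 = (4.718e+07 + 3.252e+08)/2 = 1.8619e+08 m.
vₚ = √(GM · (2/rₚ − 1/a)) = √(4.628e+20 · (2/4.718e+07 − 1/1.8619e+08)) m/s ≈ 4.139e+06 m/s = 4139 km/s.
vₐ = √(GM · (2/rₐ − 1/a)) = √(4.628e+20 · (2/3.252e+08 − 1/1.8619e+08)) m/s ≈ 6.005e+05 m/s = 600.5 km/s.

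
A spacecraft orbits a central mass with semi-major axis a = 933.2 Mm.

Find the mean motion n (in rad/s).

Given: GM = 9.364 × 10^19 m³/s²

Convert to SI: a = 933.2 Mm = 9.332e+08 m.
n = √(GM / a³).
n = √(9.364e+19 / (9.332e+08)³) rad/s ≈ 0.0003394 rad/s.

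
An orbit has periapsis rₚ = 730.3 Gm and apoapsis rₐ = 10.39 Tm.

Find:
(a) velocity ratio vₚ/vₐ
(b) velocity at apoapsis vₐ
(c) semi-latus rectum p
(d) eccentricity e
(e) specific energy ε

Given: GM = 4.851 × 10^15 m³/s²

Convert to SI: rₚ = 730.3 Gm = 7.303e+11 m; rₐ = 10.39 Tm = 1.039e+13 m.
(a) Conservation of angular momentum (rₚvₚ = rₐvₐ) gives vₚ/vₐ = rₐ/rₚ = 1.039e+13/7.303e+11 ≈ 14.23
(b) With a = (rₚ + rₐ)/2 = 5.56015e+12 m, vₐ = √(GM (2/rₐ − 1/a)) = √(4.851e+15 · (2/1.039e+13 − 1/5.56015e+12)) m/s ≈ 7.831 m/s
(c) From a = (rₚ + rₐ)/2 = 5.56015e+12 m and e = (rₐ − rₚ)/(rₐ + rₚ) = 0.868655, p = a(1 − e²) = 5.56015e+12 · (1 − (0.868655)²) ≈ 1.365e+12 m
(d) e = (rₐ − rₚ)/(rₐ + rₚ) = (1.039e+13 − 7.303e+11)/(1.039e+13 + 7.303e+11) ≈ 0.8687
(e) With a = (rₚ + rₐ)/2 = 5.56015e+12 m, ε = −GM/(2a) = −4.851e+15/(2 · 5.56015e+12) J/kg ≈ -436.2 J/kg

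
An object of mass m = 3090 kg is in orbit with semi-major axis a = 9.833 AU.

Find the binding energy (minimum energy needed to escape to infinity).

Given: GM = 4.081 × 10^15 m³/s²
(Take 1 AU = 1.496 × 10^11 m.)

Convert to SI: a = 9.833 AU = 1.47102e+12 m.
Total orbital energy is E = −GMm/(2a); binding energy is E_bind = −E = GMm/(2a).
E_bind = 4.081e+15 · 3090 / (2 · 1.47102e+12) J ≈ 4.286e+06 J = 4.286 MJ.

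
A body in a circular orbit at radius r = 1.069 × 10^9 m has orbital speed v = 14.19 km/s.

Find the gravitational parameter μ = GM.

Convert to SI: v = 14.19 km/s = 14190 m/s.
For a circular orbit v² = GM/r, so GM = v² · r.
GM = (14190)² · 1.069e+09 m³/s² ≈ 2.152e+17 m³/s² = 2.152 × 10^17 m³/s².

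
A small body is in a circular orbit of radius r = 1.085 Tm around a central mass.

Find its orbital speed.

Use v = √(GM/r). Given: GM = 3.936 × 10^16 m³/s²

Convert to SI: r = 1.085 Tm = 1.085e+12 m.
For a circular orbit, gravity supplies the centripetal force, so v = √(GM / r).
v = √(3.936e+16 / 1.085e+12) m/s ≈ 190.5 m/s = 190.5 m/s.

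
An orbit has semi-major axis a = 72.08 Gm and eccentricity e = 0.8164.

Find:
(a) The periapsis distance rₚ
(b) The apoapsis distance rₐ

Convert to SI: a = 72.08 Gm = 7.208e+10 m.
(a) rₚ = a(1 − e) = 7.208e+10 · (1 − 0.8164) = 7.208e+10 · 0.1836 ≈ 1.323e+10 m = 13.23 Gm.
(b) rₐ = a(1 + e) = 7.208e+10 · (1 + 0.8164) = 7.208e+10 · 1.8164 ≈ 1.309e+11 m = 130.9 Gm.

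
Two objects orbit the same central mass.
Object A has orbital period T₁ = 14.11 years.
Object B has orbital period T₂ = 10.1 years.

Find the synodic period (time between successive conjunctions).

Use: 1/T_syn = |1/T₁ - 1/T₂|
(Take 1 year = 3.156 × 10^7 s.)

Convert to SI: T₁ = 14.11 years = 4.45312e+08 s; T₂ = 10.1 years = 3.18756e+08 s.
T_syn = |T₁ · T₂ / (T₁ − T₂)|.
T_syn = |4.45312e+08 · 3.18756e+08 / (4.45312e+08 − 3.18756e+08)| s ≈ 1.122e+09 s = 35.54 years.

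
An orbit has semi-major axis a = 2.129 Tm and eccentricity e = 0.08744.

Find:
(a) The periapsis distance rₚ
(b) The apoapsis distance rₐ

Convert to SI: a = 2.129 Tm = 2.129e+12 m.
(a) rₚ = a(1 − e) = 2.129e+12 · (1 − 0.08744) = 2.129e+12 · 0.91256 ≈ 1.943e+12 m = 1.943 Tm.
(b) rₐ = a(1 + e) = 2.129e+12 · (1 + 0.08744) = 2.129e+12 · 1.08744 ≈ 2.315e+12 m = 2.315 Tm.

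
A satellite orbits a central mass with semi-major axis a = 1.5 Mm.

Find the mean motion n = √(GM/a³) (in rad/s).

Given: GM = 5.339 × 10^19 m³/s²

Convert to SI: a = 1.5 Mm = 1.5e+06 m.
n = √(GM / a³).
n = √(5.339e+19 / (1.5e+06)³) rad/s ≈ 3.977 rad/s.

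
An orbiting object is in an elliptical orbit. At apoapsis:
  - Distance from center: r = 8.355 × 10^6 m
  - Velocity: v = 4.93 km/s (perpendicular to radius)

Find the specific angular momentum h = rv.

Convert to SI: v = 4.93 km/s = 4930 m/s.
With v perpendicular to r, h = r · v.
h = 8.355e+06 · 4930 m²/s ≈ 4.119e+10 m²/s.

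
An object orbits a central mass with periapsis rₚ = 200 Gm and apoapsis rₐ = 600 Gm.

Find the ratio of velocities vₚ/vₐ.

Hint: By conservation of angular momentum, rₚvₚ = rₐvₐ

Convert to SI: rₚ = 200 Gm = 2e+11 m; rₐ = 600 Gm = 6e+11 m.
Conservation of angular momentum gives rₚvₚ = rₐvₐ, so vₚ/vₐ = rₐ/rₚ.
vₚ/vₐ = 6e+11 / 2e+11 ≈ 3.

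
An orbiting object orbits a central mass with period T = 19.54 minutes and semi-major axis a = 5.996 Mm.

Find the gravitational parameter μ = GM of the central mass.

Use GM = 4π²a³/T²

Convert to SI: T = 19.54 minutes = 1172.4 s; a = 5.996 Mm = 5.996e+06 m.
GM = 4π² · a³ / T².
GM = 4π² · (5.996e+06)³ / (1172.4)² m³/s² ≈ 6.191e+15 m³/s² = 6.191 × 10^15 m³/s².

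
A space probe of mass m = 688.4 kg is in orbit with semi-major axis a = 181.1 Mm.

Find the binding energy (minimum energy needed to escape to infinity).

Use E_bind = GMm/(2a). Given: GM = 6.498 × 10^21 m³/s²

Convert to SI: a = 181.1 Mm = 1.811e+08 m.
Total orbital energy is E = −GMm/(2a); binding energy is E_bind = −E = GMm/(2a).
E_bind = 6.498e+21 · 688.4 / (2 · 1.811e+08) J ≈ 1.235e+16 J = 12.35 PJ.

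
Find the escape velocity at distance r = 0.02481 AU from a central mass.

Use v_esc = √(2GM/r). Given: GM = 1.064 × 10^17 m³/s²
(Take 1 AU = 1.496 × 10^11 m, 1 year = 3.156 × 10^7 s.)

Convert to SI: r = 0.02481 AU = 3.71158e+09 m.
Escape velocity comes from setting total energy to zero: ½v² − GM/r = 0 ⇒ v_esc = √(2GM / r).
v_esc = √(2 · 1.064e+17 / 3.71158e+09) m/s ≈ 7572 m/s = 1.597 AU/year.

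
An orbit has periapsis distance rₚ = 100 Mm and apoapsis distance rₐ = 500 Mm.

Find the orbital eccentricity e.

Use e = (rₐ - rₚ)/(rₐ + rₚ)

Convert to SI: rₚ = 100 Mm = 1e+08 m; rₐ = 500 Mm = 5e+08 m.
e = (rₐ − rₚ) / (rₐ + rₚ).
e = (5e+08 − 1e+08) / (5e+08 + 1e+08) = 4e+08 / 6e+08 ≈ 0.6667.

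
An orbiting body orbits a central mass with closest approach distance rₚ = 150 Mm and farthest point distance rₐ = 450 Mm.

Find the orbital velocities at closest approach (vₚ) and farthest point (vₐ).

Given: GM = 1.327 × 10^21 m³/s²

Convert to SI: rₚ = 150 Mm = 1.5e+08 m; rₐ = 450 Mm = 4.5e+08 m.
Use the vis-viva equation v² = GM(2/r − 1/a) with a = (rₚ + rₐ)/2 = (1.5e+08 + 4.5e+08)/2 = 3e+08 m.
vₚ = √(GM · (2/rₚ − 1/a)) = √(1.327e+21 · (2/1.5e+08 − 1/3e+08)) m/s ≈ 3.643e+06 m/s = 3643 km/s.
vₐ = √(GM · (2/rₐ − 1/a)) = √(1.327e+21 · (2/4.5e+08 − 1/3e+08)) m/s ≈ 1.214e+06 m/s = 1214 km/s.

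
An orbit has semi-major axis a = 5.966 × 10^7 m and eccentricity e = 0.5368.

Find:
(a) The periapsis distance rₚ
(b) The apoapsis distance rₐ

(a) rₚ = a(1 − e) = 5.966e+07 · (1 − 0.5368) = 5.966e+07 · 0.4632 ≈ 2.763e+07 m = 2.763 × 10^7 m.
(b) rₐ = a(1 + e) = 5.966e+07 · (1 + 0.5368) = 5.966e+07 · 1.5368 ≈ 9.169e+07 m = 9.169 × 10^7 m.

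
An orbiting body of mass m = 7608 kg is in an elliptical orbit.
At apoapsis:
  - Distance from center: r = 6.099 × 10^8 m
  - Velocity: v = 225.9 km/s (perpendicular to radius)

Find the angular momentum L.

Convert to SI: v = 225.9 km/s = 225900 m/s.
Since v is perpendicular to r, L = m · v · r.
L = 7608 · 225900 · 6.099e+08 kg·m²/s ≈ 1.048e+18 kg·m²/s.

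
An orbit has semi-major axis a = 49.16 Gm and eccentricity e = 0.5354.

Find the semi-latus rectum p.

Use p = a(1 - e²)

Convert to SI: a = 49.16 Gm = 4.916e+10 m.
p = a (1 − e²).
p = 4.916e+10 · (1 − (0.5354)²) = 4.916e+10 · 0.713347 ≈ 3.507e+10 m = 35.07 Gm.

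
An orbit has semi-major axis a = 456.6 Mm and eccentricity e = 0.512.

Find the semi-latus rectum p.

Convert to SI: a = 456.6 Mm = 4.566e+08 m.
p = a (1 − e²).
p = 4.566e+08 · (1 − (0.512)²) = 4.566e+08 · 0.737856 ≈ 3.369e+08 m = 336.9 Mm.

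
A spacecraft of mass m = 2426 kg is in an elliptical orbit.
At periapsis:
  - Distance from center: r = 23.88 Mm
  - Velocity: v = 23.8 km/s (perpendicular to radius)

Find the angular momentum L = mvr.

Convert to SI: r = 23.88 Mm = 2.388e+07 m; v = 23.8 km/s = 23800 m/s.
Since v is perpendicular to r, L = m · v · r.
L = 2426 · 23800 · 2.388e+07 kg·m²/s ≈ 1.379e+15 kg·m²/s.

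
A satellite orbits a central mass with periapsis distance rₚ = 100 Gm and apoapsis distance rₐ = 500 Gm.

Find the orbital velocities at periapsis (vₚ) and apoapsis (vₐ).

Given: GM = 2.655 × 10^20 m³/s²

Convert to SI: rₚ = 100 Gm = 1e+11 m; rₐ = 500 Gm = 5e+11 m.
Use the vis-viva equation v² = GM(2/r − 1/a) with a = (rₚ + rₐ)/2 = (1e+11 + 5e+11)/2 = 3e+11 m.
vₚ = √(GM · (2/rₚ − 1/a)) = √(2.655e+20 · (2/1e+11 − 1/3e+11)) m/s ≈ 6.652e+04 m/s = 66.52 km/s.
vₐ = √(GM · (2/rₐ − 1/a)) = √(2.655e+20 · (2/5e+11 − 1/3e+11)) m/s ≈ 1.33e+04 m/s = 13.3 km/s.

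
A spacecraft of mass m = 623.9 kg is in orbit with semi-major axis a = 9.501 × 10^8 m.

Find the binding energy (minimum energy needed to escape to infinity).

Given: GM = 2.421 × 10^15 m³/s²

Total orbital energy is E = −GMm/(2a); binding energy is E_bind = −E = GMm/(2a).
E_bind = 2.421e+15 · 623.9 / (2 · 9.501e+08) J ≈ 7.949e+08 J = 794.9 MJ.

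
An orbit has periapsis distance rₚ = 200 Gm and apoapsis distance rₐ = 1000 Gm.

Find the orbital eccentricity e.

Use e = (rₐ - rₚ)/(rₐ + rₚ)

Convert to SI: rₚ = 200 Gm = 2e+11 m; rₐ = 1000 Gm = 1e+12 m.
e = (rₐ − rₚ) / (rₐ + rₚ).
e = (1e+12 − 2e+11) / (1e+12 + 2e+11) = 8e+11 / 1.2e+12 ≈ 0.6667.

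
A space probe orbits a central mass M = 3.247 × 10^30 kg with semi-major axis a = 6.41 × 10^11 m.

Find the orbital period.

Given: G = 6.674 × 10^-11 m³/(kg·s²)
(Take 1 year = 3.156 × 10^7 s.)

GM = G · M = 6.674e-11 · 3.247e+30 = 2.16705e+20 m³/s².
Kepler's third law: T = 2π √(a³ / GM).
Substituting a = 6.41e+11 m and GM = 2.16705e+20 m³/s²:
T = 2π √((6.41e+11)³ / 2.16705e+20) s
T ≈ 2.19e+08 s = 6.941 years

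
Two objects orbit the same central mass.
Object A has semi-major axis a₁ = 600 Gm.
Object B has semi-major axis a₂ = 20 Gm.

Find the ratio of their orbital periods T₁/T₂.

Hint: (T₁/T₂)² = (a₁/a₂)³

Convert to SI: a₁ = 600 Gm = 6e+11 m; a₂ = 20 Gm = 2e+10 m.
From Kepler's third law, (T₁/T₂)² = (a₁/a₂)³, so T₁/T₂ = (a₁/a₂)^(3/2).
a₁/a₂ = 6e+11 / 2e+10 = 30.
T₁/T₂ = (30)^(3/2) ≈ 164.3.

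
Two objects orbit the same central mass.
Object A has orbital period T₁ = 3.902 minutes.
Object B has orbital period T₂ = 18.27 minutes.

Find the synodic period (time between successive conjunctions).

Convert to SI: T₁ = 3.902 minutes = 234.12 s; T₂ = 18.27 minutes = 1096.2 s.
T_syn = |T₁ · T₂ / (T₁ − T₂)|.
T_syn = |234.12 · 1096.2 / (234.12 − 1096.2)| s ≈ 297.7 s = 4.962 minutes.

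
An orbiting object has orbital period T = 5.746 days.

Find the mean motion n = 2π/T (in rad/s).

Convert to SI: T = 5.746 days = 496454 s.
n = 2π / T.
n = 2π / 496454 s ≈ 1.266e-05 rad/s.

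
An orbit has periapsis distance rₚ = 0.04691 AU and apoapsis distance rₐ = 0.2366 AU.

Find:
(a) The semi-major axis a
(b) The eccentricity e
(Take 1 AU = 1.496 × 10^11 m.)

Convert to SI: rₚ = 0.04691 AU = 7.01774e+09 m; rₐ = 0.2366 AU = 3.53954e+10 m.
(a) a = (rₚ + rₐ) / 2 = (7.01774e+09 + 3.53954e+10) / 2 ≈ 2.121e+10 m = 0.1418 AU.
(b) e = (rₐ − rₚ) / (rₐ + rₚ) = (3.53954e+10 − 7.01774e+09) / (3.53954e+10 + 7.01774e+09) ≈ 0.6691.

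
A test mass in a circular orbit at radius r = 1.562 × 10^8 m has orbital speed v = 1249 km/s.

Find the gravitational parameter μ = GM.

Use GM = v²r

Convert to SI: v = 1249 km/s = 1.249e+06 m/s.
For a circular orbit v² = GM/r, so GM = v² · r.
GM = (1.249e+06)² · 1.562e+08 m³/s² ≈ 2.437e+20 m³/s² = 2.437 × 10^20 m³/s².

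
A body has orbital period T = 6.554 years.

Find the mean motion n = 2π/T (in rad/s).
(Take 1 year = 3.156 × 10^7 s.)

Convert to SI: T = 6.554 years = 2.06844e+08 s.
n = 2π / T.
n = 2π / 2.06844e+08 s ≈ 3.038e-08 rad/s.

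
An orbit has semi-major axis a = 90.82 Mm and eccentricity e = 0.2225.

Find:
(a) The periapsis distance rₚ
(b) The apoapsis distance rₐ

Convert to SI: a = 90.82 Mm = 9.082e+07 m.
(a) rₚ = a(1 − e) = 9.082e+07 · (1 − 0.2225) = 9.082e+07 · 0.7775 ≈ 7.061e+07 m = 70.61 Mm.
(b) rₐ = a(1 + e) = 9.082e+07 · (1 + 0.2225) = 9.082e+07 · 1.2225 ≈ 1.11e+08 m = 111 Mm.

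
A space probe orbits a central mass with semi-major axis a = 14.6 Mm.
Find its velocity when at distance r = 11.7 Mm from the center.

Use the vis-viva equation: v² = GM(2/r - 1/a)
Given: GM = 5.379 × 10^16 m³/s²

Convert to SI: a = 14.6 Mm = 1.46e+07 m; r = 11.7 Mm = 1.17e+07 m.
Vis-viva: v = √(GM · (2/r − 1/a)).
2/r − 1/a = 2/1.17e+07 − 1/1.46e+07 = 1.02447e-07 m⁻¹.
v = √(5.379e+16 · 1.02447e-07) m/s ≈ 7.423e+04 m/s = 74.23 km/s.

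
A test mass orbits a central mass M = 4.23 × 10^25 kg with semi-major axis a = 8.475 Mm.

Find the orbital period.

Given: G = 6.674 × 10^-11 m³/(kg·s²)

Convert to SI: a = 8.475 Mm = 8.475e+06 m.
GM = G · M = 6.674e-11 · 4.23e+25 = 2.8231e+15 m³/s².
Kepler's third law: T = 2π √(a³ / GM).
Substituting a = 8.475e+06 m and GM = 2.8231e+15 m³/s²:
T = 2π √((8.475e+06)³ / 2.8231e+15) s
T ≈ 2918 s = 48.63 minutes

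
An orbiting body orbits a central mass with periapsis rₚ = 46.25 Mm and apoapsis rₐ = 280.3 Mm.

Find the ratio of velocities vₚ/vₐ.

Convert to SI: rₚ = 46.25 Mm = 4.625e+07 m; rₐ = 280.3 Mm = 2.803e+08 m.
Conservation of angular momentum gives rₚvₚ = rₐvₐ, so vₚ/vₐ = rₐ/rₚ.
vₚ/vₐ = 2.803e+08 / 4.625e+07 ≈ 6.061.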